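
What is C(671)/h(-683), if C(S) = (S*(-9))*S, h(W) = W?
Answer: 4052169/683 ≈ 5932.9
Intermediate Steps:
C(S) = -9*S² (C(S) = (-9*S)*S = -9*S²)
C(671)/h(-683) = -9*671²/(-683) = -9*450241*(-1/683) = -4052169*(-1/683) = 4052169/683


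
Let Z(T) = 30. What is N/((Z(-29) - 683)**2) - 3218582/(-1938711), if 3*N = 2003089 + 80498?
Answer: 2718923344157/826683818799 ≈ 3.2890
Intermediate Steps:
N = 694529 (N = (2003089 + 80498)/3 = (1/3)*2083587 = 694529)
N/((Z(-29) - 683)**2) - 3218582/(-1938711) = 694529/((30 - 683)**2) - 3218582/(-1938711) = 694529/((-653)**2) - 3218582*(-1/1938711) = 694529/426409 + 3218582/1938711 = 2718923344157/826683818799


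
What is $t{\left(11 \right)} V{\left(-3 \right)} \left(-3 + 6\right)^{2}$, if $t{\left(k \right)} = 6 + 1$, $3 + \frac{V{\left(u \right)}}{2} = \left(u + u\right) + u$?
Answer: $-1512$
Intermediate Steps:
$V{\left(u \right)} = -6 + 6 u$ ($V{\left(u \right)} = -6 + 2 \left(\left(u + u\right) + u\right) = -6 + 2 \left(2 u + u\right) = -6 + 2 \cdot 3 u = -6 + 6 u$)
$t{\left(k \right)} = 7$
$t{\left(11 \right)} V{\left(-3 \right)} \left(-3 + 6\right)^{2} = 7 \left(-6 + 6 \left(-3\right)\right) \left(-3 + 6\right)^{2} = 7 \left(-6 - 18\right) 3^{2} = 7 \left(-24\right) 9 = \left(-168\right) 9 = -1512$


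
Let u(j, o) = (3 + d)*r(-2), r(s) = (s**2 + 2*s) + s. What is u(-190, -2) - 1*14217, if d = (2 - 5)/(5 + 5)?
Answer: -71112/5 ≈ -14222.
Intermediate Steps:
d = -3/10 ≈ -0.30000
r(s) = s**2 + 3*s
u(j, o) = -27/5 (u(j, o) = (3 - 3/10)*(-2*(3 - 2)) = 27*(-2*1)/10 = (27/10)*(-2) = -27/5)
u(-190, -2) - 1*14217 = -27/5 - 1*14217 = -27/5 - 14217 = -71112/5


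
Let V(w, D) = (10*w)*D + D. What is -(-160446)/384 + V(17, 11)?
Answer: 147125/64 ≈ 2298.8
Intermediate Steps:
V(w, D) = D + 10*D*w (V(w, D) = 10*D*w + D = D + 10*D*w)
-(-160446)/384 + V(17, 11) = -(-160446)/384 + 11*(1 + 10*17) = -(-160446)/384 + 11*(1 + 170) = -442*(-121/128) + 11*171 = 26741/64 + 1881 = 147125/64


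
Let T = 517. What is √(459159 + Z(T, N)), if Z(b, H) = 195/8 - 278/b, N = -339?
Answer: √1963752342310/2068 ≈ 677.63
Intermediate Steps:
Z(b, H) = 195/8 - 278/b (Z(b, H) = 195*(⅛) - 278/b = 195/8 - 278/b)
√(459159 + Z(T, N)) = √(459159 + (195/8 - 278/517)) = √(459159 + 98591/4136) = √(1899180215/4136) = √1963752342310/2068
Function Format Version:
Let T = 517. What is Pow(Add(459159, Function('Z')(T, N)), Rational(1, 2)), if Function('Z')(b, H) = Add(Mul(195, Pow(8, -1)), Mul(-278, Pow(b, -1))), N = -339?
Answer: Mul(Rational(1, 2068), Pow(1963752342310, Rational(1, 2))) ≈ 677.63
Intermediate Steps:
Function('Z')(b, H) = Add(Rational(195, 8), Mul(-278, Pow(b, -1))) (Function('Z')(b, H) = Add(Mul(195, Rational(1, 8)), Mul(-278, Pow(b, -1))) = Add(Rational(195, 8), Mul(-278, Pow(b, -1))))
Pow(Add(459159, Function('Z')(T, N)), Rational(1, 2)) = Pow(Add(459159, Add(Rational(195, 8), Mul(-278, Pow(517, -1)))), Rational(1, 2)) = Pow(Add(459159, Add(Rational(195, 8), Mul(-278, Rational(1, 517)))), Rational(1, 2)) = Pow(Add(459159, Add(Rational(195, 8), Rational(-278, 517))), Rational(1, 2)) = Pow(Add(459159, Rational(98591, 4136)), Rational(1, 2)) = Pow(Rational(1899180215, 4136), Rational(1, 2)) = Mul(Rational(1, 2068), Pow(1963752342310, Rational(1, 2)))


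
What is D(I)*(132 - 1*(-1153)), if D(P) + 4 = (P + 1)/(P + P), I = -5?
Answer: -4626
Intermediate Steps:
D(P) = -4 + (1 + P)/(2*P) (D(P) = -4 + (P + 1)/(P + P) = -4 + (1 + P)/((2*P)) = -4 + (1 + P)*(1/(2*P)) = -4 + (1 + P)/(2*P))
D(I)*(132 - 1*(-1153)) = ((1/2)*(1 - 7*(-5))/(-5))*(132 - 1*(-1153)) = ((1/2)*(-1/5)*(1 + 35))*(132 + 1153) = ((1/2)*(-1/5)*36)*1285 = -18/5*1285 = -4626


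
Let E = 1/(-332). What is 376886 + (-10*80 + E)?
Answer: 124860551/332 ≈ 3.7609e+5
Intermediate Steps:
E = -1/332 ≈ -0.0030120
376886 + (-10*80 + E) = 376886 + (-10*80 - 1/332) = 376886 + (-800 - 1/332) = 376886 - 265601/332 = 124860551/332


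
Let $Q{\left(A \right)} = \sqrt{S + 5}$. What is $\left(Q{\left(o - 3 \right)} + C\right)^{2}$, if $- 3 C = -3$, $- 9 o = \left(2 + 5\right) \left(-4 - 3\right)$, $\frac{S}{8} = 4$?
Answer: $\left(1 + \sqrt{37}\right)^{2} \approx 50.166$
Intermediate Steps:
$S = 32$ ($S = 8 \cdot 4 = 32$)
$o = \frac{49}{9}$ ($o = - \frac{\left(2 + 5\right) \left(-4 - 3\right)}{9} = - \frac{7 \left(-7\right)}{9} = \left(- \frac{1}{9}\right) \left(-49\right) = \frac{49}{9} \approx 5.4444$)
$C = 1$ ($C = \left(- \frac{1}{3}\right) \left(-3\right) = 1$)
$Q{\left(A \right)} = \sqrt{37}$ ($Q{\left(A \right)} = \sqrt{32 + 5} = \sqrt{37}$)
$\left(Q{\left(o - 3 \right)} + C\right)^{2} = \left(\sqrt{37} + 1\right)^{2} = \left(1 + \sqrt{37}\right)^{2}$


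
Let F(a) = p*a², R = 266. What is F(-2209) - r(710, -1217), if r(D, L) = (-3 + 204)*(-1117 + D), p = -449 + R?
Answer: -892899816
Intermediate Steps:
p = -183 (p = -449 + 266 = -183)
F(a) = -183*a²
r(D, L) = -224517 + 201*D (r(D, L) = 201*(-1117 + D) = -224517 + 201*D)
F(-2209) - r(710, -1217) = -183*(-2209)² - (-224517 + 201*710) = -183*4879681 - (-224517 + 142710) = -892981623 - 1*(-81807) = -892981623 + 81807 = -892899816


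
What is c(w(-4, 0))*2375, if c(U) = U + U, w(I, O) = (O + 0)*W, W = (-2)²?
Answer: 0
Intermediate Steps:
W = 4
w(I, O) = 4*O (w(I, O) = (O + 0)*4 = O*4 = 4*O)
c(U) = 2*U
c(w(-4, 0))*2375 = (2*(4*0))*2375 = (2*0)*2375 = 0*2375 = 0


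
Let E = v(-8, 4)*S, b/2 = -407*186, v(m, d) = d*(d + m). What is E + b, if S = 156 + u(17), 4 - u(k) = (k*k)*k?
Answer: -75356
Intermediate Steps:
u(k) = 4 - k**3 (u(k) = 4 - k*k*k = 4 - k**2*k = 4 - k**3)
S = -4753 (S = 156 + (4 - 1*17**3) = 156 + (4 - 1*4913) = 156 + (4 - 4913) = 156 - 4909 = -4753)
b = -151404 (b = 2*(-407*186) = 2*(-75702) = -151404)
E = 76048 (E = (4*(4 - 8))*(-4753) = (4*(-4))*(-4753) = -16*(-4753) = 76048)
E + b = 76048 - 151404 = -75356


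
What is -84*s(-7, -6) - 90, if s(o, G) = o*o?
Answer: -4206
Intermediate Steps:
s(o, G) = o²
-84*s(-7, -6) - 90 = -84*(-7)² - 90 = -84*49 - 90 = -4116 - 90 = -4206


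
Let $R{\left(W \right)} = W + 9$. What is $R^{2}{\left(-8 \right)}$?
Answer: $1$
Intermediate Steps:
$R{\left(W \right)} = 9 + W$
$R^{2}{\left(-8 \right)} = \left(9 - 8\right)^{2} = 1^{2} = 1$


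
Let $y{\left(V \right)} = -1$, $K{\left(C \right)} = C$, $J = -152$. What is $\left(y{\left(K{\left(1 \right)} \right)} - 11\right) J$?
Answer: $1824$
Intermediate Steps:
$\left(y{\left(K{\left(1 \right)} \right)} - 11\right) J = \left(-1 - 11\right) \left(-152\right) = \left(-12\right) \left(-152\right) = 1824$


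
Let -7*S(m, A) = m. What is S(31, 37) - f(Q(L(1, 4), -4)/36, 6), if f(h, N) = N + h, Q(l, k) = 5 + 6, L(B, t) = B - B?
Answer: -2705/252 ≈ -10.734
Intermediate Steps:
L(B, t) = 0
S(m, A) = -m/7
Q(l, k) = 11
S(31, 37) - f(Q(L(1, 4), -4)/36, 6) = -1/7*31 - (6 + 11/36) = -31/7 - (6 + 11*(1/36)) = -31/7 - (6 + 11/36) = -31/7 - 1*227/36 = -31/7 - 227/36 = -2705/252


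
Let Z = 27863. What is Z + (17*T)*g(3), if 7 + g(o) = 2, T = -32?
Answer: 30583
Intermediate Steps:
g(o) = -5 (g(o) = -7 + 2 = -5)
Z + (17*T)*g(3) = 27863 + (17*(-32))*(-5) = 27863 - 544*(-5) = 27863 + 2720 = 30583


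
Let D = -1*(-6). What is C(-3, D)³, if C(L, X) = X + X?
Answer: 1728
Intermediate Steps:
D = 6
C(L, X) = 2*X
C(-3, D)³ = (2*6)³ = 12³ = 1728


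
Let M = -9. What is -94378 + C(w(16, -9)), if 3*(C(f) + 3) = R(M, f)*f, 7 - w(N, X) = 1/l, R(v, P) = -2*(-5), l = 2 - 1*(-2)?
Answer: -188717/2 ≈ -94359.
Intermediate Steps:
l = 4 (l = 2 + 2 = 4)
R(v, P) = 10
w(N, X) = 27/4 (w(N, X) = 7 - 1/4 = 27/4)
C(f) = -3 + 10*f/3 (C(f) = -3 + (10*f)/3 = -3 + 10*f/3)
-94378 + C(w(16, -9)) = -94378 + (-3 + (10/3)*(27/4)) = -94378 + (-3 + 45/2) = -94378 + 39/2 = -188717/2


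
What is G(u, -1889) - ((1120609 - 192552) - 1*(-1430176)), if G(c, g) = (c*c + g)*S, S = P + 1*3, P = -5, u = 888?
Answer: -3931543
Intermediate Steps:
S = -2 (S = -5 + 1*3 = -5 + 3 = -2)
G(c, g) = -2*g - 2*c² (G(c, g) = (c*c + g)*(-2) = (c² + g)*(-2) = (g + c²)*(-2) = -2*g - 2*c²)
G(u, -1889) - ((1120609 - 192552) - 1*(-1430176)) = (-2*(-1889) - 2*888²) - ((1120609 - 192552) - 1*(-1430176)) = (3778 - 2*788544) - (928057 + 1430176) = (3778 - 1577088) - 1*2358233 = -1573310 - 2358233 = -3931543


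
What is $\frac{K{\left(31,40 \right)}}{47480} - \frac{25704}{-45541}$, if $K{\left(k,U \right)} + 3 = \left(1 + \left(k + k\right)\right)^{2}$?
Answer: $\frac{700520763}{1081143340} \approx 0.64794$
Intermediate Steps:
$K{\left(k,U \right)} = -3 + \left(1 + 2 k\right)^{2}$ ($K{\left(k,U \right)} = -3 + \left(1 + \left(k + k\right)\right)^{2} = -3 + \left(1 + 2 k\right)^{2}$)
$\frac{K{\left(31,40 \right)}}{47480} - \frac{25704}{-45541} = \frac{-3 + \left(1 + 2 \cdot 31\right)^{2}}{47480} - \frac{25704}{-45541} = \left(-3 + \left(1 + 62\right)^{2}\right) \frac{1}{47480} - - \frac{25704}{45541} = \left(-3 + 63^{2}\right) \frac{1}{47480} + \frac{25704}{45541} = \left(-3 + 3969\right) \frac{1}{47480} + \frac{25704}{45541} = 3966 \cdot \frac{1}{47480} + \frac{25704}{45541} = \frac{1983}{23740} + \frac{25704}{45541} = \frac{700520763}{1081143340}$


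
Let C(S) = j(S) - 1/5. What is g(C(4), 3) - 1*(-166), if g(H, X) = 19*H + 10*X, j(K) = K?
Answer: 1341/5 ≈ 268.20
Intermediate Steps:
C(S) = -1/5 + S (C(S) = S - 1/5 = -1/5 + S)
g(H, X) = 10*X + 19*H
g(C(4), 3) - 1*(-166) = (10*3 + 19*(-1/5 + 4)) - 1*(-166) = (30 + 19*(19/5)) + 166 = (30 + 361/5) + 166 = 511/5 + 166 = 1341/5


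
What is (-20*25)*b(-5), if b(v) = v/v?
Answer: -500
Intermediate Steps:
b(v) = 1
(-20*25)*b(-5) = -20*25*1 = -500*1 = -500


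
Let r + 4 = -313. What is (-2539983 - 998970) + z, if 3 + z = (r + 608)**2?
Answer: -3454275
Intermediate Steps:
r = -317 (r = -4 - 313 = -317)
z = 84678 (z = -3 + (-317 + 608)**2 = -3 + 291**2 = -3 + 84681 = 84678)
(-2539983 - 998970) + z = (-2539983 - 998970) + 84678 = -3538953 + 84678 = -3454275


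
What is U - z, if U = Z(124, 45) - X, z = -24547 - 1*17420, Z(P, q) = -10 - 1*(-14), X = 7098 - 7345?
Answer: 42218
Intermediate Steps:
X = -247
Z(P, q) = 4 (Z(P, q) = -10 + 14 = 4)
z = -41967 (z = -24547 - 17420 = -41967)
U = 251 (U = 4 - 1*(-247) = 4 + 247 = 251)
U - z = 251 - 1*(-41967) = 251 + 41967 = 42218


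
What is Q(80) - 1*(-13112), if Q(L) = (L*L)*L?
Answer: 525112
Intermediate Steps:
Q(L) = L³ (Q(L) = L²*L = L³)
Q(80) - 1*(-13112) = 80³ - 1*(-13112) = 512000 + 13112 = 525112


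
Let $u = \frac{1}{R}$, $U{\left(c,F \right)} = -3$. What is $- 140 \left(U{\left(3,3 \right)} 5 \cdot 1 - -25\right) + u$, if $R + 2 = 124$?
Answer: $- \frac{170799}{122} \approx -1400.0$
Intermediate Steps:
$R = 122$ ($R = -2 + 124 = 122$)
$u = \frac{1}{122} \approx 0.0081967$
$- 140 \left(U{\left(3,3 \right)} 5 \cdot 1 - -25\right) + u = - 140 \left(\left(-3\right) 5 \cdot 1 - -25\right) + \frac{1}{122} = - 140 \left(\left(-15\right) 1 + 25\right) + \frac{1}{122} = - 140 \left(-15 + 25\right) + \frac{1}{122} = \left(-140\right) 10 + \frac{1}{122} = -1400 + \frac{1}{122} = - \frac{170799}{122}$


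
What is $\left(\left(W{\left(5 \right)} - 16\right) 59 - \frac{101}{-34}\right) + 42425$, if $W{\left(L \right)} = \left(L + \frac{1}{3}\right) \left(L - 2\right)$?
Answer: $\frac{1442551}{34} \approx 42428.0$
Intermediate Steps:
$W{\left(L \right)} = \left(-2 + L\right) \left(\frac{1}{3} + L\right)$ ($W{\left(L \right)} = \left(L + \frac{1}{3}\right) \left(-2 + L\right) = \left(\frac{1}{3} + L\right) \left(-2 + L\right) = \left(-2 + L\right) \left(\frac{1}{3} + L\right)$)
$\left(\left(W{\left(5 \right)} - 16\right) 59 - \frac{101}{-34}\right) + 42425 = \left(\left(\left(- \frac{2}{3} + 5^{2} - \frac{25}{3}\right) - 16\right) 59 - \frac{101}{-34}\right) + 42425 = \left(\left(\left(- \frac{2}{3} + 25 - \frac{25}{3}\right) - 16\right) 59 - - \frac{101}{34}\right) + 42425 = \left(\left(16 - 16\right) 59 + \frac{101}{34}\right) + 42425 = \left(0 \cdot 59 + \frac{101}{34}\right) + 42425 = \left(0 + \frac{101}{34}\right) + 42425 = \frac{101}{34} + 42425 = \frac{1442551}{34}$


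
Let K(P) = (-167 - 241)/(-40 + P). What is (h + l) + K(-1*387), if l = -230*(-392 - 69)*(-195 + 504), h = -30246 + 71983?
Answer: 14007738397/427 ≈ 3.2805e+7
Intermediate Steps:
K(P) = -408/(-40 + P)
h = 41737
l = 32763270 (l = -(-106030)*309 = -230*(-142449) = 32763270)
(h + l) + K(-1*387) = (41737 + 32763270) - 408/(-40 - 1*387) = 32805007 - 408/(-40 - 387) = 32805007 - 408/(-427) = 32805007 - 408*(-1/427) = 32805007 + 408/427 = 14007738397/427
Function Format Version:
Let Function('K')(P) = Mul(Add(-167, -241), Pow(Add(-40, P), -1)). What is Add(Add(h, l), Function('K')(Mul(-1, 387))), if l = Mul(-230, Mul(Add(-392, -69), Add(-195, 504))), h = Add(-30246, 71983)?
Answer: Rational(14007738397, 427) ≈ 3.2805e+7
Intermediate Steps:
Function('K')(P) = Mul(-408, Pow(Add(-40, P), -1))
h = 41737
l = 32763270 (l = Mul(-230, Mul(-461, 309)) = Mul(-230, -142449) = 32763270)
Add(Add(h, l), Function('K')(Mul(-1, 387))) = Add(Add(41737, 32763270), Mul(-408, Pow(Add(-40, Mul(-1, 387)), -1))) = Add(32805007, Mul(-408, Pow(Add(-40, -387), -1))) = Add(32805007, Mul(-408, Pow(-427, -1))) = Add(32805007, Mul(-408, Rational(-1, 427))) = Add(32805007, Rational(408, 427)) = Rational(14007738397, 427)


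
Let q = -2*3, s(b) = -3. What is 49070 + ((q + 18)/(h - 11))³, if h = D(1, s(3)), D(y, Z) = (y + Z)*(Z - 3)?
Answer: 50798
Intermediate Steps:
D(y, Z) = (-3 + Z)*(Z + y) (D(y, Z) = (Z + y)*(-3 + Z) = (-3 + Z)*(Z + y))
h = 12 (h = (-3)² - 3*(-3) - 3*1 - 3*1 = 9 + 9 - 3 - 3 = 12)
q = -6
49070 + ((q + 18)/(h - 11))³ = 49070 + ((-6 + 18)/(12 - 11))³ = 49070 + (12/1)³ = 49070 + (12*1)³ = 49070 + 12³ = 49070 + 1728 = 50798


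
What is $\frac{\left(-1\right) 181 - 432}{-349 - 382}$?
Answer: $\frac{613}{731} \approx 0.83858$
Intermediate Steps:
$\frac{\left(-1\right) 181 - 432}{-349 - 382} = \frac{-181 - 432}{-731} = \left(-613\right) \left(- \frac{1}{731}\right) = \frac{613}{731}$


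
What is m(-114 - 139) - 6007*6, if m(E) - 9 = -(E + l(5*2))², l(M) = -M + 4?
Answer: -103114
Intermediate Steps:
l(M) = 4 - M
m(E) = 9 - (-6 + E)² (m(E) = 9 - (E + (4 - 5*2))² = 9 - (E + (4 - 1*10))² = 9 - (E + (4 - 10))² = 9 - (E - 6)² = 9 - (-6 + E)²)
m(-114 - 139) - 6007*6 = (9 - (-6 + (-114 - 139))²) - 6007*6 = (9 - (-6 - 253)²) - 1*36042 = (9 - 1*(-259)²) - 36042 = (9 - 1*67081) - 36042 = (9 - 67081) - 36042 = -67072 - 36042 = -103114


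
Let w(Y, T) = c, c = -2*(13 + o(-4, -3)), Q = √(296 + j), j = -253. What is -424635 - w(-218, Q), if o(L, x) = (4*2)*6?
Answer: -424513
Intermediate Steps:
o(L, x) = 48 (o(L, x) = 8*6 = 48)
Q = √43 (Q = √(296 - 253) = √43 ≈ 6.5574)
c = -122 (c = -2*(13 + 48) = -2*61 = -122)
w(Y, T) = -122
-424635 - w(-218, Q) = -424635 - 1*(-122) = -424635 + 122 = -424513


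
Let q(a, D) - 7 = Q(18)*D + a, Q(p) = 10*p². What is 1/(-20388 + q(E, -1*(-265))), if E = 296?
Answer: 1/838515 ≈ 1.1926e-6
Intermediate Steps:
q(a, D) = 7 + a + 3240*D (q(a, D) = 7 + ((10*18²)*D + a) = 7 + ((10*324)*D + a) = 7 + (3240*D + a) = 7 + (a + 3240*D) = 7 + a + 3240*D)
1/(-20388 + q(E, -1*(-265))) = 1/(-20388 + (7 + 296 + 3240*(-1*(-265)))) = 1/(-20388 + (7 + 296 + 3240*265)) = 1/(-20388 + (7 + 296 + 858600)) = 1/(-20388 + 858903) = 1/838515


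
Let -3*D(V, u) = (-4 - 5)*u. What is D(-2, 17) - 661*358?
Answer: -236587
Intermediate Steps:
D(V, u) = 3*u (D(V, u) = -(-4 - 5)*u/3 = -(-3)*u = 3*u)
D(-2, 17) - 661*358 = 3*17 - 661*358 = 51 - 236638 = -236587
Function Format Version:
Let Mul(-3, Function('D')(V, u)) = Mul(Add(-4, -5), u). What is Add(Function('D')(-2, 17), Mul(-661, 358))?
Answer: -236587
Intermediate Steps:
Function('D')(V, u) = Mul(3, u) (Function('D')(V, u) = Mul(Rational(-1, 3), Mul(Add(-4, -5), u)) = Mul(Rational(-1, 3), Mul(-9, u)) = Mul(3, u))
Add(Function('D')(-2, 17), Mul(-661, 358)) = Add(Mul(3, 17), Mul(-661, 358)) = Add(51, -236638) = -236587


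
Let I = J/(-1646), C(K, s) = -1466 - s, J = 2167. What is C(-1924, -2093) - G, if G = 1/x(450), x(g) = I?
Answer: 1360355/2167 ≈ 627.76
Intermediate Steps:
I = -2167/1646 (I = 2167/(-1646) = 2167*(-1/1646) = -2167/1646 ≈ -1.3165)
x(g) = -2167/1646
G = -1646/2167 (G = 1/(-2167/1646) = -1646/2167 ≈ -0.75958)
C(-1924, -2093) - G = (-1466 - 1*(-2093)) - 1*(-1646/2167) = (-1466 + 2093) + 1646/2167 = 627 + 1646/2167 = 1360355/2167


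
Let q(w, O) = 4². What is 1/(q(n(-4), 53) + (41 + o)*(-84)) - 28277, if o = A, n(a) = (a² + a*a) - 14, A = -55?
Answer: -33706183/1192 ≈ -28277.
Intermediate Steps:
n(a) = -14 + 2*a² (n(a) = (a² + a²) - 14 = 2*a² - 14 = -14 + 2*a²)
o = -55
q(w, O) = 16
1/(q(n(-4), 53) + (41 + o)*(-84)) - 28277 = 1/(16 + (41 - 55)*(-84)) - 28277 = 1/(16 - 14*(-84)) - 28277 = 1/(16 + 1176) - 28277 = 1/1192 - 28277 = -33706183/1192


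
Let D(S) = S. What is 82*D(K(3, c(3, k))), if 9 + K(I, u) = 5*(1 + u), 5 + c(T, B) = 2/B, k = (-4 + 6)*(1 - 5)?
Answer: -4961/2 ≈ -2480.5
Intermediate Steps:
k = -8 (k = 2*(-4) = -8)
c(T, B) = -5 + 2/B
K(I, u) = -4 + 5*u (K(I, u) = -9 + 5*(1 + u) = -9 + (5 + 5*u) = -4 + 5*u)
82*D(K(3, c(3, k))) = 82*(-4 + 5*(-5 + 2/(-8))) = 82*(-4 + 5*(-5 + 2*(-⅛))) = 82*(-4 + 5*(-5 - ¼)) = 82*(-4 + 5*(-21/4)) = 82*(-4 - 105/4) = 82*(-121/4) = -4961/2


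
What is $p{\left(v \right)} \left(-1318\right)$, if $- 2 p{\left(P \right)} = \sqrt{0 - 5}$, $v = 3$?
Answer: $659 i \sqrt{5} \approx 1473.6 i$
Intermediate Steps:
$p{\left(P \right)} = - \frac{i \sqrt{5}}{2}$ ($p{\left(P \right)} = - \frac{\sqrt{0 - 5}}{2} = - \frac{\sqrt{-5}}{2} = - \frac{i \sqrt{5}}{2}$)
$p{\left(v \right)} \left(-1318\right) = - \frac{i \sqrt{5}}{2} \left(-1318\right) = 659 i \sqrt{5}$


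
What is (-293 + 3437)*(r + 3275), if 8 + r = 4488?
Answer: 24381720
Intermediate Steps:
r = 4480 (r = -8 + 4488 = 4480)
(-293 + 3437)*(r + 3275) = (-293 + 3437)*(4480 + 3275) = 3144*7755 = 24381720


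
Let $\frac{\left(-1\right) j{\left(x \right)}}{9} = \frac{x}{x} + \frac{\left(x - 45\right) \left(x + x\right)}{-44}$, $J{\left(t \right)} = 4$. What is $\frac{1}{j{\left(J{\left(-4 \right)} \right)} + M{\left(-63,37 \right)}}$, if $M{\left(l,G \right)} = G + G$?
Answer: $- \frac{11}{23} \approx -0.47826$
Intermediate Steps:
$M{\left(l,G \right)} = 2 G$
$j{\left(x \right)} = -9 + \frac{9 x \left(-45 + x\right)}{22}$ ($j{\left(x \right)} = - 9 \left(\frac{x}{x} + \frac{\left(x - 45\right) \left(x + x\right)}{-44}\right) = - 9 \left(1 + \left(-45 + x\right) 2 x \left(- \frac{1}{44}\right)\right) = - 9 \left(1 + 2 x \left(-45 + x\right) \left(- \frac{1}{44}\right)\right) = - 9 \left(1 - \frac{x \left(-45 + x\right)}{22}\right) = -9 + \frac{9 x \left(-45 + x\right)}{22}$)
$\frac{1}{j{\left(J{\left(-4 \right)} \right)} + M{\left(-63,37 \right)}} = \frac{1}{\left(-9 - \frac{810}{11} + \frac{9 \cdot 4^{2}}{22}\right) + 2 \cdot 37} = \frac{1}{\left(-9 - \frac{810}{11} + \frac{9}{22} \cdot 16\right) + 74} = \frac{1}{\left(-9 - \frac{810}{11} + \frac{72}{11}\right) + 74} = \frac{1}{- \frac{837}{11} + 74} = \frac{1}{- \frac{23}{11}} = - \frac{11}{23}$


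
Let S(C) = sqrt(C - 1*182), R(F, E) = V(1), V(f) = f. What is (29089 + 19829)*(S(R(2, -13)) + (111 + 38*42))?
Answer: 83503026 + 48918*I*sqrt(181) ≈ 8.3503e+7 + 6.5812e+5*I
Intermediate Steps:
R(F, E) = 1
S(C) = sqrt(-182 + C) (S(C) = sqrt(C - 182) = sqrt(-182 + C))
(29089 + 19829)*(S(R(2, -13)) + (111 + 38*42)) = (29089 + 19829)*(sqrt(-182 + 1) + (111 + 38*42)) = 48918*(sqrt(-181) + (111 + 1596)) = 48918*(I*sqrt(181) + 1707) = 48918*(1707 + I*sqrt(181)) = 83503026 + 48918*I*sqrt(181)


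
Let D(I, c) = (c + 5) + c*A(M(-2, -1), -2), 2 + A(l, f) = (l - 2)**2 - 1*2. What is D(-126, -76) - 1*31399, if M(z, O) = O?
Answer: -31850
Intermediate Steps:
A(l, f) = -4 + (-2 + l)**2 (A(l, f) = -2 + ((l - 2)**2 - 1*2) = -2 + ((-2 + l)**2 - 2) = -2 + (-2 + (-2 + l)**2) = -4 + (-2 + l)**2)
D(I, c) = 5 + 6*c (D(I, c) = (c + 5) + c*(-(-4 - 1)) = (5 + c) + c*(-1*(-5)) = (5 + c) + c*5 = (5 + c) + 5*c = 5 + 6*c)
D(-126, -76) - 1*31399 = (5 + 6*(-76)) - 1*31399 = (5 - 456) - 31399 = -451 - 31399 = -31850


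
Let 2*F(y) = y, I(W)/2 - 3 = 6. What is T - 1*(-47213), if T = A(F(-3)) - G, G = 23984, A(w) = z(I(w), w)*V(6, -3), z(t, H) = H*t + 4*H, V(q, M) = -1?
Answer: 23262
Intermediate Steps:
I(W) = 18 (I(W) = 6 + 2*6 = 6 + 12 = 18)
z(t, H) = 4*H + H*t
F(y) = y/2
A(w) = -22*w (A(w) = (w*(4 + 18))*(-1) = (w*22)*(-1) = (22*w)*(-1) = -22*w)
T = -23951 (T = -11*(-3) - 1*23984 = -22*(-3/2) - 23984 = 33 - 23984 = -23951)
T - 1*(-47213) = -23951 - 1*(-47213) = -23951 + 47213 = 23262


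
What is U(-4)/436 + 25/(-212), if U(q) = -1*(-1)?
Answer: -668/5777 ≈ -0.11563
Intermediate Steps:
U(q) = 1
U(-4)/436 + 25/(-212) = 1/436 + 25/(-212) = 1*(1/436) + 25*(-1/212) = 1/436 - 25/212 = -668/5777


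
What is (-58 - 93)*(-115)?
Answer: 17365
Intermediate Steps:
(-58 - 93)*(-115) = -151*(-115) = 17365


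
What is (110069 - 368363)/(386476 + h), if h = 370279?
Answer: -258294/756755 ≈ -0.34132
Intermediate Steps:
(110069 - 368363)/(386476 + h) = (110069 - 368363)/(386476 + 370279) = -258294/756755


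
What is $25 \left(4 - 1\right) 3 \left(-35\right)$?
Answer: $-7875$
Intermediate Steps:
$25 \left(4 - 1\right) 3 \left(-35\right) = 25 \cdot 3 \cdot 3 \left(-35\right) = 25 \cdot 9 \left(-35\right) = 225 \left(-35\right) = -7875$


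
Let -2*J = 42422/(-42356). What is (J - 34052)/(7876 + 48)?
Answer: -1442285301/335628944 ≈ -4.2973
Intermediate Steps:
J = 21211/42356 (J = -21211/(-42356) = -21211*(-1)/42356 = -½*(-21211/21178) = 21211/42356 ≈ 0.50078)
(J - 34052)/(7876 + 48) = (21211/42356 - 34052)/(7876 + 48) = -1442285301/42356/7924 = -1442285301/42356*1/7924 = -1442285301/335628944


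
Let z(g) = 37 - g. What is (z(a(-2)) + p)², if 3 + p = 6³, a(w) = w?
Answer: 63504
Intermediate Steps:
p = 213 (p = -3 + 6³ = -3 + 216 = 213)
(z(a(-2)) + p)² = ((37 - 1*(-2)) + 213)² = ((37 + 2) + 213)² = (39 + 213)² = 252² = 63504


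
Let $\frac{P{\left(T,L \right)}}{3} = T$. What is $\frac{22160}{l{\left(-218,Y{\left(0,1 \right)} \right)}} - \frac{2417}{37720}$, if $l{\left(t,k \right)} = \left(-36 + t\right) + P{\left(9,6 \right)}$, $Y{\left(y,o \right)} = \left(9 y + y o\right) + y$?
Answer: $- \frac{836423859}{8562440} \approx -97.685$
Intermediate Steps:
$Y{\left(y,o \right)} = 10 y + o y$ ($Y{\left(y,o \right)} = \left(9 y + o y\right) + y = 10 y + o y$)
$P{\left(T,L \right)} = 3 T$
$l{\left(t,k \right)} = -9 + t$ ($l{\left(t,k \right)} = \left(-36 + t\right) + 3 \cdot 9 = \left(-36 + t\right) + 27 = -9 + t$)
$\frac{22160}{l{\left(-218,Y{\left(0,1 \right)} \right)}} - \frac{2417}{37720} = \frac{22160}{-9 - 218} - \frac{2417}{37720} = \frac{22160}{-227} - \frac{2417}{37720} = 22160 \left(- \frac{1}{227}\right) - \frac{2417}{37720} = - \frac{22160}{227} - \frac{2417}{37720} = - \frac{836423859}{8562440}$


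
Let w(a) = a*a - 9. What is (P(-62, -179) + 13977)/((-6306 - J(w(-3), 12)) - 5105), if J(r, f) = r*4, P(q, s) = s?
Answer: -13798/11411 ≈ -1.2092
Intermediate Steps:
w(a) = -9 + a² (w(a) = a² - 9 = -9 + a²)
J(r, f) = 4*r
(P(-62, -179) + 13977)/((-6306 - J(w(-3), 12)) - 5105) = (-179 + 13977)/((-6306 - 4*(-9 + (-3)²)) - 5105) = 13798/((-6306 - 4*(-9 + 9)) - 5105) = 13798/((-6306 - 4*0) - 5105) = 13798/((-6306 - 1*0) - 5105) = 13798/((-6306 + 0) - 5105) = 13798/(-6306 - 5105) = 13798/(-11411) = 13798*(-1/11411) = -13798/11411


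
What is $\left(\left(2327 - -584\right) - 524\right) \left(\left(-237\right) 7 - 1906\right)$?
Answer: $-8509655$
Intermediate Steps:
$\left(\left(2327 - -584\right) - 524\right) \left(\left(-237\right) 7 - 1906\right) = \left(\left(2327 + 584\right) - 524\right) \left(-1659 - 1906\right) = \left(2911 - 524\right) \left(-3565\right) = 2387 \left(-3565\right) = -8509655$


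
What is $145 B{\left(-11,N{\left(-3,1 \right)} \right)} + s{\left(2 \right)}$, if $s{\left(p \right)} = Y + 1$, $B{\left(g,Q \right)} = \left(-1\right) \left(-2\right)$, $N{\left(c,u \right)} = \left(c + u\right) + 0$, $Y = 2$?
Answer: $293$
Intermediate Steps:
$N{\left(c,u \right)} = c + u$
$B{\left(g,Q \right)} = 2$
$s{\left(p \right)} = 3$ ($s{\left(p \right)} = 2 + 1 = 3$)
$145 B{\left(-11,N{\left(-3,1 \right)} \right)} + s{\left(2 \right)} = 145 \cdot 2 + 3 = 290 + 3 = 293$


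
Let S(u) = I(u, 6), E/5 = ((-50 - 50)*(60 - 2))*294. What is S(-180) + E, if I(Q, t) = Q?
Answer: -8526180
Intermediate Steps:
E = -8526000 (E = 5*(((-50 - 50)*(60 - 2))*294) = 5*(-100*58*294) = 5*(-5800*294) = 5*(-1705200) = -8526000)
S(u) = u
S(-180) + E = -180 - 8526000 = -8526180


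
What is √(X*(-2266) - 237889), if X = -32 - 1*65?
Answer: I*√18087 ≈ 134.49*I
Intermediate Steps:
X = -97 (X = -32 - 65 = -97)
√(X*(-2266) - 237889) = √(-97*(-2266) - 237889) = √(219802 - 237889) = √(-18087) = I*√18087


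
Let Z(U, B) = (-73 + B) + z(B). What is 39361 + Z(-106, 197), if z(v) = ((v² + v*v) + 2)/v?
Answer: 7856165/197 ≈ 39879.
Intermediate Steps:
z(v) = (2 + 2*v²)/v (z(v) = ((v² + v²) + 2)/v = (2*v² + 2)/v = (2 + 2*v²)/v)
Z(U, B) = -73 + 2/B + 3*B (Z(U, B) = (-73 + B) + (2*B + 2/B) = -73 + 2/B + 3*B)
39361 + Z(-106, 197) = 39361 + (-73 + 2/197 + 3*197) = 39361 + (-73 + 2*(1/197) + 591) = 39361 + (-73 + 2/197 + 591) = 39361 + 102048/197 = 7856165/197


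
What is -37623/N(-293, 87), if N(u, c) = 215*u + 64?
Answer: 12541/20977 ≈ 0.59785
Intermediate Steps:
N(u, c) = 64 + 215*u
-37623/N(-293, 87) = -37623/(64 + 215*(-293)) = -37623/(64 - 62995) = -37623/(-62931) = -37623*(-1/62931) = 12541/20977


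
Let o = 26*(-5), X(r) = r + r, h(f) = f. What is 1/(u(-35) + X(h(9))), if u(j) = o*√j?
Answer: 9/295912 + 65*I*√35/295912 ≈ 3.0414e-5 + 0.0012995*I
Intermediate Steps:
X(r) = 2*r
o = -130
u(j) = -130*√j
1/(u(-35) + X(h(9))) = 1/(-130*I*√35 + 2*9) = 1/(-130*I*√35 + 18) = 1/(18 - 130*I*√35)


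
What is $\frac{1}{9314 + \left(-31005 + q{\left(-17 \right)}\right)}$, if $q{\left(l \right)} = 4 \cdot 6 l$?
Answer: $- \frac{1}{22099} \approx -4.5251 \cdot 10^{-5}$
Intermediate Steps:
$q{\left(l \right)} = 24 l$
$\frac{1}{9314 + \left(-31005 + q{\left(-17 \right)}\right)} = \frac{1}{9314 + \left(-31005 + 24 \left(-17\right)\right)} = \frac{1}{9314 - 31413} = \frac{1}{-22099} = - \frac{1}{22099}$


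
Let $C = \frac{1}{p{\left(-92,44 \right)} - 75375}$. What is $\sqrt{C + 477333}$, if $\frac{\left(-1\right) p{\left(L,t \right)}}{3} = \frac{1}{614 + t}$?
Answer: $\frac{\sqrt{1174161808174992251523}}{49596753} \approx 690.89$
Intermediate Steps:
$p{\left(L,t \right)} = - \frac{3}{614 + t}$
$C = - \frac{658}{49596753}$ ($C = \frac{1}{- \frac{3}{614 + 44} - 75375} = \frac{1}{- \frac{3}{658} + \left(-219565 + 144190\right)} = \frac{1}{\left(-3\right) \frac{1}{658} - 75375} = \frac{1}{- \frac{3}{658} - 75375} = \frac{1}{- \frac{49596753}{658}} = - \frac{658}{49596753} \approx -1.3267 \cdot 10^{-5}$)
$\sqrt{C + 477333} = \sqrt{- \frac{658}{49596753} + 477333} = \sqrt{\frac{23674166899091}{49596753}} = \frac{\sqrt{1174161808174992251523}}{49596753}$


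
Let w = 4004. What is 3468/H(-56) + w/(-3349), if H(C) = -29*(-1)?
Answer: 11498216/97121 ≈ 118.39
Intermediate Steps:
H(C) = 29
3468/H(-56) + w/(-3349) = 3468/29 + 4004/(-3349) = 3468*(1/29) + 4004*(-1/3349) = 3468/29 - 4004/3349 = 11498216/97121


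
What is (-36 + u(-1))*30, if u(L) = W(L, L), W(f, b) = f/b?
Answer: -1050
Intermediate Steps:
u(L) = 1 (u(L) = L/L = 1)
(-36 + u(-1))*30 = (-36 + 1)*30 = -35*30 = -1050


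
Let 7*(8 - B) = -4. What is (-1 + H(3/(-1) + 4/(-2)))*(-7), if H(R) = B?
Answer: -53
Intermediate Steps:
B = 60/7 (B = 8 - 1/7*(-4) = 8 + 4/7 = 60/7 ≈ 8.5714)
H(R) = 60/7
(-1 + H(3/(-1) + 4/(-2)))*(-7) = (-1 + 60/7)*(-7) = (53/7)*(-7) = -53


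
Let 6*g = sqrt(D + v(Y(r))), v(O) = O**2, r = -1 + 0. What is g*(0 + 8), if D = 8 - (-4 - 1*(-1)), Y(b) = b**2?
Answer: 8*sqrt(3)/3 ≈ 4.6188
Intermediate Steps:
r = -1
D = 11 (D = 8 - (-4 + 1) = 8 - 1*(-3) = 8 + 3 = 11)
g = sqrt(3)/3 (g = sqrt(11 + ((-1)**2)**2)/6 = sqrt(11 + 1**2)/6 = sqrt(11 + 1)/6 = sqrt(12)/6 = (2*sqrt(3))/6 = sqrt(3)/3 ≈ 0.57735)
g*(0 + 8) = (sqrt(3)/3)*(0 + 8) = (sqrt(3)/3)*8 = 8*sqrt(3)/3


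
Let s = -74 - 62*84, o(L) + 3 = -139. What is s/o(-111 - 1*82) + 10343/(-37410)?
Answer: 98065457/2656110 ≈ 36.921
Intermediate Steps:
o(L) = -142 (o(L) = -3 - 139 = -142)
s = -5282 (s = -74 - 5208 = -5282)
s/o(-111 - 1*82) + 10343/(-37410) = -5282/(-142) + 10343/(-37410) = -5282*(-1/142) + 10343*(-1/37410) = 2641/71 - 10343/37410 = 98065457/2656110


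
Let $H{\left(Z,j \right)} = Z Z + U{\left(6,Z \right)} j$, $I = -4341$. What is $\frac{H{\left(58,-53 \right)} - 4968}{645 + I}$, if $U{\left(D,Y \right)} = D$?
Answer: $\frac{961}{1848} \approx 0.52002$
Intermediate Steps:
$H{\left(Z,j \right)} = Z^{2} + 6 j$ ($H{\left(Z,j \right)} = Z Z + 6 j = Z^{2} + 6 j$)
$\frac{H{\left(58,-53 \right)} - 4968}{645 + I} = \frac{\left(58^{2} + 6 \left(-53\right)\right) - 4968}{645 - 4341} = \frac{\left(3364 - 318\right) - 4968}{-3696} = \left(3046 - 4968\right) \left(- \frac{1}{3696}\right) = \left(-1922\right) \left(- \frac{1}{3696}\right) = \frac{961}{1848}$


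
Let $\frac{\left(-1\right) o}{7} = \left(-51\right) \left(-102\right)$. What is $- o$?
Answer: $36414$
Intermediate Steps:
$o = -36414$ ($o = - 7 \left(\left(-51\right) \left(-102\right)\right) = \left(-7\right) 5202 = -36414$)
$- o = \left(-1\right) \left(-36414\right) = 36414$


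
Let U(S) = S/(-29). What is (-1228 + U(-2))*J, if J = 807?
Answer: -28737270/29 ≈ -9.9094e+5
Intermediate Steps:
U(S) = -S/29 (U(S) = S*(-1/29) = -S/29)
(-1228 + U(-2))*J = (-1228 - 1/29*(-2))*807 = (-1228 + 2/29)*807 = -35610/29*807 = -28737270/29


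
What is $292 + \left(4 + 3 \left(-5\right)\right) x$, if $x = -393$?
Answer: $4615$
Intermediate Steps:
$292 + \left(4 + 3 \left(-5\right)\right) x = 292 + \left(4 + 3 \left(-5\right)\right) \left(-393\right) = 292 + \left(4 - 15\right) \left(-393\right) = 292 - -4323 = 292 + 4323 = 4615$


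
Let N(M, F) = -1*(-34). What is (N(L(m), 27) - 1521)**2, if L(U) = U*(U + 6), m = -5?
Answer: 2211169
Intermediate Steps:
L(U) = U*(6 + U)
N(M, F) = 34
(N(L(m), 27) - 1521)**2 = (34 - 1521)**2 = (-1487)**2 = 2211169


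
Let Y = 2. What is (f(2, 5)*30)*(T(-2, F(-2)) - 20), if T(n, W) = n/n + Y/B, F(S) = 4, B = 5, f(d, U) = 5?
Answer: -2790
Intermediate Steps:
T(n, W) = 7/5 (T(n, W) = n/n + 2/5 = 1 + 2*(⅕) = 1 + ⅖ = 7/5)
(f(2, 5)*30)*(T(-2, F(-2)) - 20) = (5*30)*(7/5 - 20) = 150*(-93/5) = -2790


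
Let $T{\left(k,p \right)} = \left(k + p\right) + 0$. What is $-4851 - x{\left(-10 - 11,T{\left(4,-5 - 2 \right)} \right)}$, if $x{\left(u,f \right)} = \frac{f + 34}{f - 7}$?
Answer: $- \frac{48479}{10} \approx -4847.9$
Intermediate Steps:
$T{\left(k,p \right)} = k + p$
$x{\left(u,f \right)} = \frac{34 + f}{-7 + f}$
$-4851 - x{\left(-10 - 11,T{\left(4,-5 - 2 \right)} \right)} = -4851 - \frac{34 + \left(4 - 7\right)}{-7 + \left(4 - 7\right)} = -4851 - \frac{34 - 3}{-7 - 3} = -4851 - \frac{1}{-10} \cdot 31 = -4851 - \left(- \frac{1}{10}\right) 31 = -4851 - - \frac{31}{10} = -4851 + \frac{31}{10} = - \frac{48479}{10}$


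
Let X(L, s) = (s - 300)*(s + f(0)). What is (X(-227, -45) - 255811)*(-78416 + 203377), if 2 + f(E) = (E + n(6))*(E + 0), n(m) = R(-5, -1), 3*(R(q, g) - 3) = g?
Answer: -29940155756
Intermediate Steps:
R(q, g) = 3 + g/3
n(m) = 8/3 (n(m) = 3 + (⅓)*(-1) = 3 - ⅓ = 8/3)
f(E) = -2 + E*(8/3 + E) (f(E) = -2 + (E + 8/3)*(E + 0) = -2 + (8/3 + E)*E = -2 + E*(8/3 + E))
X(L, s) = (-300 + s)*(-2 + s) (X(L, s) = (s - 300)*(s + (-2 + 0² + (8/3)*0)) = (-300 + s)*(s + (-2 + 0 + 0)) = (-300 + s)*(s - 2) = (-300 + s)*(-2 + s))
(X(-227, -45) - 255811)*(-78416 + 203377) = ((600 + (-45)² - 302*(-45)) - 255811)*(-78416 + 203377) = ((600 + 2025 + 13590) - 255811)*124961 = (16215 - 255811)*124961 = -239596*124961 = -29940155756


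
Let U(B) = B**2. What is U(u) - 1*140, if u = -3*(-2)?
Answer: -104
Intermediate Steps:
u = 6
U(u) - 1*140 = 6**2 - 1*140 = 36 - 140 = -104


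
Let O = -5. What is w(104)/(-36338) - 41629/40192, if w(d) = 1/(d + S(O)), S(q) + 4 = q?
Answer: -71853963691/69373602560 ≈ -1.0358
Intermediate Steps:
S(q) = -4 + q
w(d) = 1/(-9 + d) (w(d) = 1/(d + (-4 - 5)) = 1/(d - 9) = 1/(-9 + d))
w(104)/(-36338) - 41629/40192 = 1/((-9 + 104)*(-36338)) - 41629/40192 = -1/36338/95 - 41629*1/40192 = (1/95)*(-1/36338) - 41629/40192 = -1/3452110 - 41629/40192 = -71853963691/69373602560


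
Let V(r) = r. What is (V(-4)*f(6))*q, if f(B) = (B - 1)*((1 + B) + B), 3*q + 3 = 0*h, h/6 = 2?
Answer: 260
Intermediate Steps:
h = 12 (h = 6*2 = 12)
q = -1 (q = -1 + (0*12)/3 = -1 + (1/3)*0 = -1 + 0 = -1)
f(B) = (1 + 2*B)*(-1 + B) (f(B) = (-1 + B)*(1 + 2*B) = (1 + 2*B)*(-1 + B))
(V(-4)*f(6))*q = -4*(-1 - 1*6 + 2*6**2)*(-1) = -4*(-1 - 6 + 2*36)*(-1) = -4*(-1 - 6 + 72)*(-1) = -4*65*(-1) = -260*(-1) = 260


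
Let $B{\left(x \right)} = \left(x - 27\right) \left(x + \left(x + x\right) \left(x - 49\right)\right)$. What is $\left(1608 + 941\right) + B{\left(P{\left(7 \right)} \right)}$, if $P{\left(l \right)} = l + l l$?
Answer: $26909$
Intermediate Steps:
$P{\left(l \right)} = l + l^{2}$
$B{\left(x \right)} = \left(-27 + x\right) \left(x + 2 x \left(-49 + x\right)\right)$ ($B{\left(x \right)} = \left(x + \left(-29 + 2\right)\right) \left(x + 2 x \left(-49 + x\right)\right) = \left(x - 27\right) \left(x + 2 x \left(-49 + x\right)\right) = \left(-27 + x\right) \left(x + 2 x \left(-49 + x\right)\right)$)
$\left(1608 + 941\right) + B{\left(P{\left(7 \right)} \right)} = \left(1608 + 941\right) + 7 \left(1 + 7\right) \left(2619 - 151 \cdot 7 \left(1 + 7\right) + 2 \left(7 \left(1 + 7\right)\right)^{2}\right) = 2549 + 7 \cdot 8 \left(2619 - 151 \cdot 7 \cdot 8 + 2 \left(7 \cdot 8\right)^{2}\right) = 2549 + 56 \left(2619 - 8456 + 2 \cdot 56^{2}\right) = 2549 + 56 \left(2619 - 8456 + 2 \cdot 3136\right) = 2549 + 56 \left(2619 - 8456 + 6272\right) = 2549 + 56 \cdot 435 = 2549 + 24360 = 26909$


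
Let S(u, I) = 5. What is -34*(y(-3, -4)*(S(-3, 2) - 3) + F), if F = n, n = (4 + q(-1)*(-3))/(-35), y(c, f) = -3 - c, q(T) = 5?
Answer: -374/35 ≈ -10.686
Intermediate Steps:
n = 11/35 (n = (4 + 5*(-3))/(-35) = (4 - 15)*(-1/35) = -11*(-1/35) = 11/35 ≈ 0.31429)
F = 11/35 ≈ 0.31429
-34*(y(-3, -4)*(S(-3, 2) - 3) + F) = -34*((-3 - 1*(-3))*(5 - 3) + 11/35) = -34*((-3 + 3)*2 + 11/35) = -34*(0*2 + 11/35) = -34*(0 + 11/35) = -34*11/35 = -374/35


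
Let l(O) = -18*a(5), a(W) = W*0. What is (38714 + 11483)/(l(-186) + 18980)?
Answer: 50197/18980 ≈ 2.6447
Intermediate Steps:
a(W) = 0
l(O) = 0 (l(O) = -18*0 = 0)
(38714 + 11483)/(l(-186) + 18980) = (38714 + 11483)/(0 + 18980) = 50197/18980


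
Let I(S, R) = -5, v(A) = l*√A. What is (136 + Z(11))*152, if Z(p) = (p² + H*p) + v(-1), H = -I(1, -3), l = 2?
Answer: 47424 + 304*I ≈ 47424.0 + 304.0*I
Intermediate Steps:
v(A) = 2*√A
H = 5 (H = -1*(-5) = 5)
Z(p) = p² + 2*I + 5*p (Z(p) = (p² + 5*p) + 2*√(-1) = (p² + 5*p) + 2*I = p² + 2*I + 5*p)
(136 + Z(11))*152 = (136 + (11² + 2*I + 5*11))*152 = (136 + (121 + 2*I + 55))*152 = (136 + (176 + 2*I))*152 = (312 + 2*I)*152 = 47424 + 304*I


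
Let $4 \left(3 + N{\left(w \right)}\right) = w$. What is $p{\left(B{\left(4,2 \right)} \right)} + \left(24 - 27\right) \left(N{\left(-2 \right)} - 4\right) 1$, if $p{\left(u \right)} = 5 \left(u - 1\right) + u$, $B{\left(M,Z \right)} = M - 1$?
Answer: $\frac{71}{2} \approx 35.5$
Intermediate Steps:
$B{\left(M,Z \right)} = -1 + M$ ($B{\left(M,Z \right)} = M - 1 = -1 + M$)
$N{\left(w \right)} = -3 + \frac{w}{4}$
$p{\left(u \right)} = -5 + 6 u$ ($p{\left(u \right)} = 5 \left(-1 + u\right) + u = \left(-5 + 5 u\right) + u = -5 + 6 u$)
$p{\left(B{\left(4,2 \right)} \right)} + \left(24 - 27\right) \left(N{\left(-2 \right)} - 4\right) 1 = \left(-5 + 6 \left(-1 + 4\right)\right) + \left(24 - 27\right) \left(\left(-3 + \frac{1}{4} \left(-2\right)\right) - 4\right) 1 = \left(-5 + 6 \cdot 3\right) + \left(24 - 27\right) \left(\left(-3 - \frac{1}{2}\right) - 4\right) 1 = \left(-5 + 18\right) - 3 \left(- \frac{7}{2} - 4\right) 1 = 13 - 3 \left(\left(- \frac{15}{2}\right) 1\right) = 13 - - \frac{45}{2} = 13 + \frac{45}{2} = \frac{71}{2}$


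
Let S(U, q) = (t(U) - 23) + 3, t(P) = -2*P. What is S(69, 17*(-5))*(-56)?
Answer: 8848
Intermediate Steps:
S(U, q) = -20 - 2*U (S(U, q) = (-2*U - 23) + 3 = (-23 - 2*U) + 3 = -20 - 2*U)
S(69, 17*(-5))*(-56) = (-20 - 2*69)*(-56) = (-20 - 138)*(-56) = -158*(-56) = 8848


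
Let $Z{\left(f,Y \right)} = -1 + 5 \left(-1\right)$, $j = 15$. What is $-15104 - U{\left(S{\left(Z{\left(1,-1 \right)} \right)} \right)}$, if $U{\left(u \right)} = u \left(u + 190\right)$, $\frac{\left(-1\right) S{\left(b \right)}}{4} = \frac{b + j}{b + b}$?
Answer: $-15683$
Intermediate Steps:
$Z{\left(f,Y \right)} = -6$ ($Z{\left(f,Y \right)} = -1 - 5 = -6$)
$S{\left(b \right)} = - \frac{2 \left(15 + b\right)}{b}$ ($S{\left(b \right)} = - 4 \frac{b + 15}{b + b} = - 4 \frac{15 + b}{2 b} = - \frac{2 \left(15 + b\right)}{b}$)
$U{\left(u \right)} = u \left(190 + u\right)$
$-15104 - U{\left(S{\left(Z{\left(1,-1 \right)} \right)} \right)} = -15104 - \left(-2 - \frac{30}{-6}\right) \left(190 - \left(2 + \frac{30}{-6}\right)\right) = -15104 - \left(-2 - -5\right) \left(190 - -3\right) = -15104 - \left(-2 + 5\right) \left(190 + \left(-2 + 5\right)\right) = -15104 - 3 \left(190 + 3\right) = -15104 - 3 \cdot 193 = -15104 - 579 = -15683$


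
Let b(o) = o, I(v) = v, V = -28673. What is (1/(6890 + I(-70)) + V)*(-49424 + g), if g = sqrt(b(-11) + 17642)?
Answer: 2416214057804/1705 - 586649577*sqrt(1959)/6820 ≈ 1.4133e+9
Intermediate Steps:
g = 3*sqrt(1959) (g = sqrt(-11 + 17642) = sqrt(17631) = 3*sqrt(1959) ≈ 132.78)
(1/(6890 + I(-70)) + V)*(-49424 + g) = (1/(6890 - 70) - 28673)*(-49424 + 3*sqrt(1959)) = (1/6820 - 28673)*(-49424 + 3*sqrt(1959)) = -195549859*(-49424 + 3*sqrt(1959))/6820 = 2416214057804/1705 - 586649577*sqrt(1959)/6820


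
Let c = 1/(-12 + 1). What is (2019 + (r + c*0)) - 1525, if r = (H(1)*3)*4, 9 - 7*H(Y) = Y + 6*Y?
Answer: 3482/7 ≈ 497.43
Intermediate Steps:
c = -1/11 (c = 1/(-11) = -1/11 ≈ -0.090909)
H(Y) = 9/7 - Y (H(Y) = 9/7 - (Y + 6*Y)/7 = 9/7 - Y)
r = 24/7 (r = ((9/7 - 1*1)*3)*4 = ((9/7 - 1)*3)*4 = ((2/7)*3)*4 = (6/7)*4 = 24/7 ≈ 3.4286)
(2019 + (r + c*0)) - 1525 = (2019 + (24/7 - 1/11*0)) - 1525 = (2019 + (24/7 + 0)) - 1525 = (2019 + 24/7) - 1525 = 14157/7 - 1525 = 3482/7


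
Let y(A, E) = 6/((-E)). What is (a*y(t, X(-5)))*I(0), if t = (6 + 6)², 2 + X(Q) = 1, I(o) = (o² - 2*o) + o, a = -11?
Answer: 0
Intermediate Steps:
I(o) = o² - o
X(Q) = -1 (X(Q) = -2 + 1 = -1)
t = 144 (t = 12² = 144)
y(A, E) = -6/E (y(A, E) = 6*(-1/E) = -6/E)
(a*y(t, X(-5)))*I(0) = (-(-66)/(-1))*(0*(-1 + 0)) = (-(-66)*(-1))*(0*(-1)) = -11*6*0 = -66*0 = 0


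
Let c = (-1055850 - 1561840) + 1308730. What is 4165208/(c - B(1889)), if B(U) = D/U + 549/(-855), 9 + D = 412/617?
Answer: -57648423351485/18116608572614 ≈ -3.1821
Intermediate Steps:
D = -5141/617 (D = -9 + 412/617 = -5141/617 ≈ -8.3322)
c = -1308960 (c = -2617690 + 1308730 = -1308960)
B(U) = -61/95 - 5141/(617*U) (B(U) = -5141/(617*U) + 549/(-855) = -5141/(617*U) + 549*(-1/855) = -5141/(617*U) - 61/95 = -61/95 - 5141/(617*U))
4165208/(c - B(1889)) = 4165208/(-1308960 - (-488395 - 37637*1889)/(58615*1889)) = 4165208/(-1308960 - (-488395 - 71096293)/(58615*1889)) = 4165208/(-1308960 - (-71584688)/(58615*1889)) = 4165208/(-1308960 - 1*(-71584688/110723735)) = 4165208/(-1308960 + 71584688/110723735) = 4165208/(-144932868580912/110723735) = 4165208*(-110723735/144932868580912) = -57648423351485/18116608572614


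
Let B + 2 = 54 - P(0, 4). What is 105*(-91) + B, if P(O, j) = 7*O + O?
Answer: -9503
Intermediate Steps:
P(O, j) = 8*O
B = 52 (B = -2 + (54 - 8*0) = -2 + (54 - 1*0) = -2 + (54 + 0) = -2 + 54 = 52)
105*(-91) + B = 105*(-91) + 52 = -9555 + 52 = -9503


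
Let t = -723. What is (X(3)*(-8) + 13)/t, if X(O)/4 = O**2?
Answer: 275/723 ≈ 0.38036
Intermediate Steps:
X(O) = 4*O**2
(X(3)*(-8) + 13)/t = ((4*3**2)*(-8) + 13)/(-723) = ((4*9)*(-8) + 13)*(-1/723) = (36*(-8) + 13)*(-1/723) = (-288 + 13)*(-1/723) = -275*(-1/723) = 275/723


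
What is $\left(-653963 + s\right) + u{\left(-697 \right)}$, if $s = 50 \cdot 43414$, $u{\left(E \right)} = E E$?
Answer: $2002546$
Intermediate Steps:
$u{\left(E \right)} = E^{2}$
$s = 2170700$
$\left(-653963 + s\right) + u{\left(-697 \right)} = \left(-653963 + 2170700\right) + \left(-697\right)^{2} = 1516737 + 485809 = 2002546$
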